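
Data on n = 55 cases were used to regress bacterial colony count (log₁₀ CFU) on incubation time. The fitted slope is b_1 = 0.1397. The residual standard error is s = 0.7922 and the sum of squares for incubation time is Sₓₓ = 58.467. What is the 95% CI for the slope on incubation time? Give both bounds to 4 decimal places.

(-0.0681, 0.3475)

SE(b_1) = s/√Sₓₓ = 0.7922/√58.467 = 0.103605.
df = n − 2 = 53.
t* = t_{0.025, 53} = 2.005746.
Margin = t* × SE = 2.005746 × 0.103605 = 0.207805.
CI: 0.1397 ± 0.207805 → (-0.0681, 0.3475).
With 95% confidence, each one-unit increase in incubation time is associated with a change of between -0.0681 and 0.3475 log₁₀ CFU in bacterial colony count.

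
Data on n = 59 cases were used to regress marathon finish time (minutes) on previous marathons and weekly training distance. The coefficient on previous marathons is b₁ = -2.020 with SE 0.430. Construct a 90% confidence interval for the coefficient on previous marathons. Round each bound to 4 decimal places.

df = n − k − 1 = 59 − 2 − 1 = 56.
t* = t_{0.05, 56} = 1.672522.
Margin = t* × SE = 1.672522 × 0.430 = 0.719185.
CI: -2.020 ± 0.719185 → (-2.7392, -1.3008).
With 90% confidence, each one-unit increase in previous marathons is associated with a change of between -2.7392 and -1.3008 minutes in marathon finish time, holding the other predictors fixed.

(-2.7392, -1.3008)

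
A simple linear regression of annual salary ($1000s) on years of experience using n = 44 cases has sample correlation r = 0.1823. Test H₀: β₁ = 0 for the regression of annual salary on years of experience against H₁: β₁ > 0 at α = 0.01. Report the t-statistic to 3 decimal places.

t = r·√(n − 2)/√(1 − r²) = 0.1823·√42/√0.966767 = 1.202.
df = n − 2 = 42.
One-sided p ≈ 0.1181, which is ≥ 0.01, so fail to reject H₀.
The data do not give significant evidence of a linear association between years of experience and annual salary.

t = 1.202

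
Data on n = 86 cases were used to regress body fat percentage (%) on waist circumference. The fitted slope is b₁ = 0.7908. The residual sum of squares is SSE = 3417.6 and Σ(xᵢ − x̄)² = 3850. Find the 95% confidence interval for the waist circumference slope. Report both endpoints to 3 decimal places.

MSE = SSE/(n − 2) = 3417.6/84 = 40.6857.
SE(b₁) = √(MSE/Sₓₓ) = √(40.6857/3850) = 0.102799.
df = n − 2 = 84.
t* = t_{0.025, 84} = 1.98861.
Margin = t* × SE = 1.98861 × 0.102799 = 0.20443.
CI: 0.7908 ± 0.20443 → (0.586, 0.995).
With 95% confidence, each one-unit increase in waist circumference is associated with a change of between 0.586 and 0.995 % in body fat percentage.

(0.586, 0.995)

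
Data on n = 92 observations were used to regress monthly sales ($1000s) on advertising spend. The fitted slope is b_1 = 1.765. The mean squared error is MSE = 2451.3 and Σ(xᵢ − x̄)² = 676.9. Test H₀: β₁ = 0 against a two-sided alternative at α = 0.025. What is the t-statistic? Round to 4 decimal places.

t = 0.9275

SE(b_1) = √(MSE/Sₓₓ) = √(2451.3/676.9) = 1.90299.
t = 1.765 / 1.90299 = 0.9275.
df = n − 2 = 90.
Two-sided p ≈ 0.3562, which is ≥ 0.025, so fail to reject H₀.
The data do not give significant evidence of an association between advertising spend and monthly sales.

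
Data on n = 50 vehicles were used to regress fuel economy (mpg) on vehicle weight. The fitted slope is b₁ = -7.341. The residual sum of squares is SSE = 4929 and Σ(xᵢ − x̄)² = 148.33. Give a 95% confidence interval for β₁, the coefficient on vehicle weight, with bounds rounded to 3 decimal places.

(-9.014, -5.668)

MSE = SSE/(n − 2) = 4929/48 = 102.688.
SE(b₁) = √(MSE/Sₓₓ) = √(102.688/148.33) = 0.83204.
df = n − 2 = 48.
t* = t_{0.025, 48} = 2.010635.
Margin = t* × SE = 2.010635 × 0.83204 = 1.67293.
CI: -7.341 ± 1.67293 → (-9.014, -5.668).
With 95% confidence, each one-unit increase in vehicle weight is associated with a change of between -9.014 and -5.668 mpg in fuel economy.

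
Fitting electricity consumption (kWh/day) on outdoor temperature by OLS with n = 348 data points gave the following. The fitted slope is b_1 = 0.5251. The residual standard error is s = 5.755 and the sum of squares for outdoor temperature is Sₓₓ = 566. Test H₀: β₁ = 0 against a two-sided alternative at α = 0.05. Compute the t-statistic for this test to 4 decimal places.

t = 2.1707

SE(b_1) = s/√Sₓₓ = 5.755/√566 = 0.241901.
t = 0.5251 / 0.241901 = 2.1707.
df = n − 2 = 346.
Two-sided p ≈ 0.0306, which is < 0.05, so reject H₀.
There is evidence that outdoor temperature is associated with electricity consumption.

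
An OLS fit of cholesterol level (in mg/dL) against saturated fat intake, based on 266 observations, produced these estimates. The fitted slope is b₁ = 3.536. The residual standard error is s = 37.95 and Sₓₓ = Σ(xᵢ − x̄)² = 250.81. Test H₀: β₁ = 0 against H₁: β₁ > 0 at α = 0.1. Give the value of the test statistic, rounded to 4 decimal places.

t = 1.4756

SE(b₁) = s/√Sₓₓ = 37.95/√250.81 = 2.39629.
t = 3.536 / 2.39629 = 1.4756.
df = n − 2 = 264.
One-sided p ≈ 0.0706, which is < 0.1, so reject H₀.
There is evidence that the true slope on saturated fat intake is positive.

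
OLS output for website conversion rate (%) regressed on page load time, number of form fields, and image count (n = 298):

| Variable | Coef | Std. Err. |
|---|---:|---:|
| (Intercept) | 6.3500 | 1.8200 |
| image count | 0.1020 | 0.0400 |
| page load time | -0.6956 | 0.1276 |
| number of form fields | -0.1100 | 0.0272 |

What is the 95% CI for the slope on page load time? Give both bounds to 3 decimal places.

Read off: b = -0.6956, SE = 0.1276 for page load time.
df = n − k − 1 = 298 − 3 − 1 = 294.
t* = t_{0.025, 294} = 1.968066.
Margin = t* × SE = 1.968066 × 0.1276 = 0.25113.
CI: -0.6956 ± 0.25113 → (-0.947, -0.444).

(-0.947, -0.444)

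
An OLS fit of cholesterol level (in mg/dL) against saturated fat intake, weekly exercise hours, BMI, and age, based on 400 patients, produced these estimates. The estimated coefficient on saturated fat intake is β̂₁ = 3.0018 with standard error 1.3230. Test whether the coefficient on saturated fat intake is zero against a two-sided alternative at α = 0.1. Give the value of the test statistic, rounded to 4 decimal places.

H₀: β₁ = 0 vs H₁: β₁ ≠ 0.
t = (β̂₁ − β₁⁰)/SE = 3.0018 / 1.3230 = 2.2689.
df = n − k − 1 = 400 − 4 − 1 = 395.
Two-sided p ≈ 0.0238, which is < 0.1, so reject H₀.
There is evidence that saturated fat intake is associated with cholesterol level, holding the other predictors fixed.

t = 2.2689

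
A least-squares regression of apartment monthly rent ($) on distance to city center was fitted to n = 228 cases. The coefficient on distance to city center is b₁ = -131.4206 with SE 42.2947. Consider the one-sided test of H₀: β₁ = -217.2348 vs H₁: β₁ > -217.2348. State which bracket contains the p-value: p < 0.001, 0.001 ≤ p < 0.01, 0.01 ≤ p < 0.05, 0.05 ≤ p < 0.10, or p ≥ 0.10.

t = (-131.4206 − (-217.2348)) / 42.2947 = 2.029.
df = n − 2 = 228 − 2 = 226.
One-sided p = P(T_{226} > t) ≈ 0.0218.
So 0.01 ≤ p < 0.05.

0.01 ≤ p < 0.05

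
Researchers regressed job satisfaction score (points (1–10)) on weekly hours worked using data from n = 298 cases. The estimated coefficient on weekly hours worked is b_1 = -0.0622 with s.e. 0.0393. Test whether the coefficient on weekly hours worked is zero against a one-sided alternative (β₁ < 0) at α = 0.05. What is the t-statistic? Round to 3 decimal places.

t = -1.583

H₀: β₁ = 0 vs H₁: β₁ < 0.
t = (b_1 − β₁⁰)/SE = -0.0622 / 0.0393 = -1.583.
df = n − 2 = 298 − 2 = 296.
One-sided p ≈ 0.0573, which is ≥ 0.05, so fail to reject H₀.
The data do not give significant evidence that the true slope on weekly hours worked is negative.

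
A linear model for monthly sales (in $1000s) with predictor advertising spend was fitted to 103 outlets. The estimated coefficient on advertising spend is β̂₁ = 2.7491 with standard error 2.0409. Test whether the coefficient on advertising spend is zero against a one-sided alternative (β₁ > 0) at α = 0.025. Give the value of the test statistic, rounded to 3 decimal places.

H₀: β₁ = 0 vs H₁: β₁ > 0.
t = (β̂₁ − β₁⁰)/SE = 2.7491 / 2.0409 = 1.347.
df = n − 2 = 103 − 2 = 101.
One-sided p ≈ 0.0905, which is ≥ 0.025, so fail to reject H₀.
The data do not give significant evidence that the true slope on advertising spend is positive.

t = 1.347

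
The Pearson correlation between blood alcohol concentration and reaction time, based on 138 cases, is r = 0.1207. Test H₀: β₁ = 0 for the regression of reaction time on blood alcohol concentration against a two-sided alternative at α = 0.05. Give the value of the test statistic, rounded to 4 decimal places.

t = 1.4180

t = r·√(n − 2)/√(1 − r²) = 0.1207·√136/√0.985432 = 1.4180.
df = n − 2 = 136.
Two-sided p ≈ 0.1585, which is ≥ 0.05, so fail to reject H₀.
The data do not give significant evidence of a linear association between blood alcohol concentration and reaction time.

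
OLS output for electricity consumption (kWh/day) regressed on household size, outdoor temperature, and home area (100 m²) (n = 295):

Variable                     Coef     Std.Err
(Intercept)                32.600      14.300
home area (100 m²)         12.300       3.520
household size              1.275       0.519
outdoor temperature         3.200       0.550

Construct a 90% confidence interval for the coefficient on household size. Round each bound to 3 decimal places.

Read off: b = 1.275, SE = 0.519 for household size.
df = n − k − 1 = 295 − 3 − 1 = 291.
t* = t_{0.05, 291} = 1.650107.
Margin = t* × SE = 1.650107 × 0.519 = 0.85641.
CI: 1.275 ± 0.85641 → (0.419, 2.131).

(0.419, 2.131)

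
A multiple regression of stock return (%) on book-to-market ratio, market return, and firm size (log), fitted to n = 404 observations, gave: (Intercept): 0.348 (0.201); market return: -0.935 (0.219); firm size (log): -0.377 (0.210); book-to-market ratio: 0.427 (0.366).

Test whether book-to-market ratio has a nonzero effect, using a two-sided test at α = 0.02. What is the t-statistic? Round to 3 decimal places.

t = 1.167

Read off: b = 0.427, SE = 0.366 for book-to-market ratio.
H₀: β₁ = 0 vs H₁: β₁ ≠ 0.
t = 0.427 / 0.366 = 1.167.
df = n − k − 1 = 404 − 3 − 1 = 400.
Two-sided p ≈ 0.2440, which is ≥ 0.02, so fail to reject H₀.
The data do not give significant evidence of an association between book-to-market ratio and stock return, after adjusting for the other predictors.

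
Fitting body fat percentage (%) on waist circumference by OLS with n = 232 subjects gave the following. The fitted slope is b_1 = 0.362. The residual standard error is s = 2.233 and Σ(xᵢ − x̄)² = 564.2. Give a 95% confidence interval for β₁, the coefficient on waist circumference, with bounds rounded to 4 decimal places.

SE(b_1) = s/√Sₓₓ = 2.233/√564.2 = 0.0940096.
df = n − 2 = 230.
t* = t_{0.025, 230} = 1.970332.
Margin = t* × SE = 1.970332 × 0.0940096 = 0.185230.
CI: 0.362 ± 0.185230 → (0.1768, 0.5472).
With 95% confidence, each one-unit increase in waist circumference is associated with a change of between 0.1768 and 0.5472 % in body fat percentage.

(0.1768, 0.5472)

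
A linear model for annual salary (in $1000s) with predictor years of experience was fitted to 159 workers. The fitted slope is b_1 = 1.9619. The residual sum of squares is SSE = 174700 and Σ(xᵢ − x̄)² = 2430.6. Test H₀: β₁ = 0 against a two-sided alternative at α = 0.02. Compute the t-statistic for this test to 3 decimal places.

t = 2.900

MSE = SSE/(n − 2) = 174700/157 = 1112.74.
SE(b_1) = √(MSE/Sₓₓ) = √(1112.74/2430.6) = 0.676612.
t = 1.9619 / 0.676612 = 2.900.
df = n − 2 = 157.
Two-sided p ≈ 0.0043, which is < 0.02, so reject H₀.
There is evidence that years of experience is associated with annual salary.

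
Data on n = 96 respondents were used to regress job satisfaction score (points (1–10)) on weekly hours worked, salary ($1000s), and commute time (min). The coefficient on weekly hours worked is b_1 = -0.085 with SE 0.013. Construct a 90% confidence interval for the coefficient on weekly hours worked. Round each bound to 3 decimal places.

df = n − k − 1 = 96 − 3 − 1 = 92.
t* = t_{0.05, 92} = 1.661585.
Margin = t* × SE = 1.661585 × 0.013 = 0.02160.
CI: -0.085 ± 0.02160 → (-0.107, -0.063).
With 90% confidence, each one-unit increase in weekly hours worked is associated with a change of between -0.107 and -0.063 points (1–10) in job satisfaction score, holding the other predictors fixed.

(-0.107, -0.063)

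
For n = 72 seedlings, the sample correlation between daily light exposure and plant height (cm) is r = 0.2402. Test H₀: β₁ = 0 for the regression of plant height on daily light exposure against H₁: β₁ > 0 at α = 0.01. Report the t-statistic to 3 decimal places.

t = 2.070

t = r·√(n − 2)/√(1 − r²) = 0.2402·√70/√0.942304 = 2.070.
df = n − 2 = 70.
One-sided p ≈ 0.0211, which is ≥ 0.01, so fail to reject H₀.
The data do not give significant evidence of a linear association between daily light exposure and plant height.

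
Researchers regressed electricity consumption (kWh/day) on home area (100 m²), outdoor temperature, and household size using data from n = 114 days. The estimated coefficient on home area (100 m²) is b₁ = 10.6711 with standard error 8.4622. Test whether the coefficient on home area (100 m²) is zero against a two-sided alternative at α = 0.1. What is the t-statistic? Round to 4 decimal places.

t = 1.2610

H₀: β₁ = 0 vs H₁: β₁ ≠ 0.
t = (b₁ − β₁⁰)/SE = 10.6711 / 8.4622 = 1.2610.
df = n − k − 1 = 114 − 3 − 1 = 110.
Two-sided p ≈ 0.2100, which is ≥ 0.1, so fail to reject H₀.
The data do not give significant evidence of an association between home area (100 m²) and electricity consumption, after adjusting for the other predictors.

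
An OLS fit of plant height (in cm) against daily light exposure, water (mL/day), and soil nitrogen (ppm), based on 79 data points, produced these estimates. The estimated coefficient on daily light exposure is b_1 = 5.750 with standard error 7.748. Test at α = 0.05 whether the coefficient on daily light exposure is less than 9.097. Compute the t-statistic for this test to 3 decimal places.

H₀: β₁ = 9.097 vs H₁: β₁ < 9.097.
t = (b_1 − β₁⁰)/SE = (5.750 − 9.097) / 7.748 = -0.432.
df = n − k − 1 = 79 − 3 − 1 = 75.
One-sided p ≈ 0.3335, which is ≥ 0.05, so fail to reject H₀.
The data do not give significant evidence that the true slope on daily light exposure is below 9.097 cm per unit, holding the other predictors fixed.

t = -0.432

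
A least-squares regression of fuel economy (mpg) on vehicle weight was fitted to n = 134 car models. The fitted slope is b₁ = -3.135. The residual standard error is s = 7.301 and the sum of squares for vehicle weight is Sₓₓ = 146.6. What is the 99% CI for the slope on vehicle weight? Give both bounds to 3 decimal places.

(-4.711, -1.559)

SE(b₁) = s/√Sₓₓ = 7.301/√146.6 = 0.602997.
df = n − 2 = 132.
t* = t_{0.005, 132} = 2.613588.
Margin = t* × SE = 2.613588 × 0.602997 = 1.57599.
CI: -3.135 ± 1.57599 → (-4.711, -1.559).
With 99% confidence, each one-unit increase in vehicle weight is associated with a change of between -4.711 and -1.559 mpg in fuel economy.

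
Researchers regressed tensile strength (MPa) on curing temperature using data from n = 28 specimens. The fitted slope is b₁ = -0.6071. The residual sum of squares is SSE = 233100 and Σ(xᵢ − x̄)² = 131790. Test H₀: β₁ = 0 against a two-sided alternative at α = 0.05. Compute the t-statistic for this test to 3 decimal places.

MSE = SSE/(n − 2) = 233100/26 = 8965.38.
SE(b₁) = √(MSE/Sₓₓ) = √(8965.38/131790) = 0.260821.
t = -0.6071 / 0.260821 = -2.328.
df = n − 2 = 26.
Two-sided p ≈ 0.0280, which is < 0.05, so reject H₀.
There is evidence that curing temperature is associated with tensile strength.

t = -2.328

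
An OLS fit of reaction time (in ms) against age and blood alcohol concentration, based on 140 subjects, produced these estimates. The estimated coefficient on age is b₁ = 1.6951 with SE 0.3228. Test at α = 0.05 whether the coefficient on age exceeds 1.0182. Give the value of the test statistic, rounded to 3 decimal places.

t = 2.097

H₀: β₁ = 1.0182 vs H₁: β₁ > 1.0182.
t = (b₁ − β₁⁰)/SE = (1.6951 − 1.0182) / 0.3228 = 2.097.
df = n − k − 1 = 140 − 2 − 1 = 137.
One-sided p ≈ 0.0189, which is < 0.05, so reject H₀.
There is evidence that the true slope on age exceeds 1.0182 ms per unit, holding the other predictors fixed.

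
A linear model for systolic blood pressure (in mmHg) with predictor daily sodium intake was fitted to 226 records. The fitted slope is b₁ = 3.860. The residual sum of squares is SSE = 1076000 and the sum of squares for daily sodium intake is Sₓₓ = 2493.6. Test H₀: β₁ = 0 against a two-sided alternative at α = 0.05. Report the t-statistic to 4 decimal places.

MSE = SSE/(n − 2) = 1076000/224 = 4803.57.
SE(b₁) = √(MSE/Sₓₓ) = √(4803.57/2493.6) = 1.38793.
t = 3.860 / 1.38793 = 2.7811.
df = n − 2 = 224.
Two-sided p ≈ 0.0059, which is < 0.05, so reject H₀.
There is evidence that daily sodium intake is associated with systolic blood pressure.

t = 2.7811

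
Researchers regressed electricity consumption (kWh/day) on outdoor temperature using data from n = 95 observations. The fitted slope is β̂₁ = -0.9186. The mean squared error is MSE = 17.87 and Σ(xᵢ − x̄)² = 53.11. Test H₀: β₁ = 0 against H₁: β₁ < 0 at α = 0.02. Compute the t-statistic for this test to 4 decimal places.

SE(β̂₁) = √(MSE/Sₓₓ) = √(17.87/53.11) = 0.580062.
t = -0.9186 / 0.580062 = -1.5836.
df = n − 2 = 93.
One-sided p ≈ 0.0583, which is ≥ 0.02, so fail to reject H₀.
The data do not give significant evidence that the true slope on outdoor temperature is negative.

t = -1.5836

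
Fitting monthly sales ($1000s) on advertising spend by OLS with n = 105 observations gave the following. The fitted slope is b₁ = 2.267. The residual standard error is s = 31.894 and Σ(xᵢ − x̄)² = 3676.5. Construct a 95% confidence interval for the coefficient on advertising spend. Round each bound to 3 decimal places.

SE(b₁) = s/√Sₓₓ = 31.894/√3676.5 = 0.526007.
df = n − 2 = 103.
t* = t_{0.025, 103} = 1.983264.
Margin = t* × SE = 1.983264 × 0.526007 = 1.04321.
CI: 2.267 ± 1.04321 → (1.224, 3.310).
With 95% confidence, each one-unit increase in advertising spend is associated with a change of between 1.224 and 3.310 $1000s in monthly sales.

(1.224, 3.310)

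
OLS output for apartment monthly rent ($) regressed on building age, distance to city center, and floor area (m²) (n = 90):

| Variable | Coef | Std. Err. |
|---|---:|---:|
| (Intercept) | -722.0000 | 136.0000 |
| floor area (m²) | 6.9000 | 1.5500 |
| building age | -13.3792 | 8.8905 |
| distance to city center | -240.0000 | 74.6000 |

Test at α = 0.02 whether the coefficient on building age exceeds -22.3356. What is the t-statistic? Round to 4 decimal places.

t = 1.0074

Read off: b = -13.3792, SE = 8.8905 for building age.
H₀: β₁ = -22.3356 vs H₁: β₁ > -22.3356.
t = (-13.3792 − (-22.3356)) / 8.8905 = 1.0074.
df = n − k − 1 = 90 − 3 − 1 = 86.
One-sided p ≈ 0.1583, which is ≥ 0.02, so fail to reject H₀.
The data do not give significant evidence that the true slope on building age exceeds -22.3356 $ per unit, holding the other predictors fixed.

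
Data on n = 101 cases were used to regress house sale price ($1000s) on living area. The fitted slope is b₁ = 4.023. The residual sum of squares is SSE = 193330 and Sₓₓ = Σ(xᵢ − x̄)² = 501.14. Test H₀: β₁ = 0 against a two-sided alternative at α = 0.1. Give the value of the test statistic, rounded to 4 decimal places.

t = 2.0380

MSE = SSE/(n − 2) = 193330/99 = 1952.83.
SE(b₁) = √(MSE/Sₓₓ) = √(1952.83/501.14) = 1.97402.
t = 4.023 / 1.97402 = 2.0380.
df = n − 2 = 99.
Two-sided p ≈ 0.0442, which is < 0.1, so reject H₀.
There is evidence that living area is associated with house sale price.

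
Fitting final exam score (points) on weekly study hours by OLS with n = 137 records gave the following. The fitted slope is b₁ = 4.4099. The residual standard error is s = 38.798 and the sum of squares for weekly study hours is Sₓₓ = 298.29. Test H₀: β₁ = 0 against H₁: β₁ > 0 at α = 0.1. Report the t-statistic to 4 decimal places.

t = 1.9631

SE(b₁) = s/√Sₓₓ = 38.798/√298.29 = 2.24642.
t = 4.4099 / 2.24642 = 1.9631.
df = n − 2 = 135.
One-sided p ≈ 0.0258, which is < 0.1, so reject H₀.
There is evidence that the true slope on weekly study hours is positive.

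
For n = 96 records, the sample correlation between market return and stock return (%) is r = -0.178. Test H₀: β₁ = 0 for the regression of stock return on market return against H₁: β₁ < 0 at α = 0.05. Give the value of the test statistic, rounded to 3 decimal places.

t = -1.754

t = r·√(n − 2)/√(1 − r²) = -0.178·√94/√0.968316 = -1.754.
df = n − 2 = 94.
One-sided p ≈ 0.0414, which is < 0.05, so reject H₀.
There is evidence of a linear association between market return and stock return.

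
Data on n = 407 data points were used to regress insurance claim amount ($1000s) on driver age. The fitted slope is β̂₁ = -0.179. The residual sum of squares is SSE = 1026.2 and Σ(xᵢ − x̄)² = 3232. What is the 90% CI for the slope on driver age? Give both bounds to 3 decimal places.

(-0.225, -0.133)

MSE = SSE/(n − 2) = 1026.2/405 = 2.53383.
SE(β̂₁) = √(MSE/Sₓₓ) = √(2.53383/3232) = 0.0279997.
df = n − 2 = 405.
t* = t_{0.05, 405} = 1.648625.
Margin = t* × SE = 1.648625 × 0.0279997 = 0.04616.
CI: -0.179 ± 0.04616 → (-0.225, -0.133).
With 90% confidence, each one-unit increase in driver age is associated with a change of between -0.225 and -0.133 $1000s in insurance claim amount.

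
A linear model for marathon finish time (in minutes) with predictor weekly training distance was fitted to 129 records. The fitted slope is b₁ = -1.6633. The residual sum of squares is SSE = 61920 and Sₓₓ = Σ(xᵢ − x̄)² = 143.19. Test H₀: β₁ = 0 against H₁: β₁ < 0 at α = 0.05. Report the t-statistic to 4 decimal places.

t = -0.9014

MSE = SSE/(n − 2) = 61920/127 = 487.559.
SE(b₁) = √(MSE/Sₓₓ) = √(487.559/143.19) = 1.84526.
t = -1.6633 / 1.84526 = -0.9014.
df = n − 2 = 127.
One-sided p ≈ 0.1845, which is ≥ 0.05, so fail to reject H₀.
The data do not give significant evidence that the true slope on weekly training distance is negative.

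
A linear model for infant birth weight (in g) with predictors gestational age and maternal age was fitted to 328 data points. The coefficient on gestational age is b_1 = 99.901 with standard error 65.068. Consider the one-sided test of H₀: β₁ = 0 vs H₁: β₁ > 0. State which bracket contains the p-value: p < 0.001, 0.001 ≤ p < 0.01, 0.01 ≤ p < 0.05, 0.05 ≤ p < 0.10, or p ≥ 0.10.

0.05 ≤ p < 0.10

t = 99.901 / 65.068 = 1.535.
df = n − k − 1 = 328 − 2 − 1 = 325.
One-sided p = P(T_{325} > t) ≈ 0.0628.
So 0.05 ≤ p < 0.10.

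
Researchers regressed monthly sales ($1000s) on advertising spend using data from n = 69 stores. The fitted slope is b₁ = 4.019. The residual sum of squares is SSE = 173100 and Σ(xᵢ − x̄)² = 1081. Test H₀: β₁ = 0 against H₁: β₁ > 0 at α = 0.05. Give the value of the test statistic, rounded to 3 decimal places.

t = 2.600

MSE = SSE/(n − 2) = 173100/67 = 2583.58.
SE(b₁) = √(MSE/Sₓₓ) = √(2583.58/1081) = 1.54596.
t = 4.019 / 1.54596 = 2.600.
df = n − 2 = 67.
One-sided p ≈ 0.0057, which is < 0.05, so reject H₀.
There is evidence that the true slope on advertising spend is positive.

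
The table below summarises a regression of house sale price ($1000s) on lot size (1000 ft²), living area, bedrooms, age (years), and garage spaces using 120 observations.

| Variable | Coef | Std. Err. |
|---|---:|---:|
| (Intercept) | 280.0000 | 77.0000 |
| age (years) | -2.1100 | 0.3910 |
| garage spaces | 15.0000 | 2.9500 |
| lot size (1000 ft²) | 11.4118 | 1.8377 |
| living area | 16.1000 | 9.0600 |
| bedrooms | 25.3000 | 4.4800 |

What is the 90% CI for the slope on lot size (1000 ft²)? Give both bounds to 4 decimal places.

(8.3643, 14.4593)

Read off: b = 11.4118, SE = 1.8377 for lot size (1000 ft²).
df = n − k − 1 = 120 − 5 − 1 = 114.
t* = t_{0.05, 114} = 1.65833.
Margin = t* × SE = 1.65833 × 1.8377 = 3.047513.
CI: 11.4118 ± 3.047513 → (8.3643, 14.4593).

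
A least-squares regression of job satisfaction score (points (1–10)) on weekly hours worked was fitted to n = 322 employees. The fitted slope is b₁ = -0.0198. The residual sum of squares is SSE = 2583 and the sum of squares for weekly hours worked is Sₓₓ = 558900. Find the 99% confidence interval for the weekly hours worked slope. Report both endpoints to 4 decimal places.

MSE = SSE/(n − 2) = 2583/320 = 8.07188.
SE(b₁) = √(MSE/Sₓₓ) = √(8.07188/558900) = 0.00380032.
df = n − 2 = 320.
t* = t_{0.005, 320} = 2.59128.
Margin = t* × SE = 2.59128 × 0.00380032 = 0.009848.
CI: -0.0198 ± 0.009848 → (-0.0296, -0.0100).
With 99% confidence, each one-unit increase in weekly hours worked is associated with a change of between -0.0296 and -0.0100 points (1–10) in job satisfaction score.

(-0.0296, -0.0100)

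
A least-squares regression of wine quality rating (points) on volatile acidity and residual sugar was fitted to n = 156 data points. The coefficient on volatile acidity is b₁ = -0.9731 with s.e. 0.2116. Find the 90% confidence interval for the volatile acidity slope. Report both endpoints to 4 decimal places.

df = n − k − 1 = 156 − 2 − 1 = 153.
t* = t_{0.05, 153} = 1.654874.
Margin = t* × SE = 1.654874 × 0.2116 = 0.350171.
CI: -0.9731 ± 0.350171 → (-1.3233, -0.6229).
With 90% confidence, each one-unit increase in volatile acidity is associated with a change of between -1.3233 and -0.6229 points in wine quality rating, holding the other predictors fixed.

(-1.3233, -0.6229)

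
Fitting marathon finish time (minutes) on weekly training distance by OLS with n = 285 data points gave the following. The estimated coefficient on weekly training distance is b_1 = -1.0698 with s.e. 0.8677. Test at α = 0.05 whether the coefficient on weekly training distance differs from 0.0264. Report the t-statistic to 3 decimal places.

H₀: β₁ = 0.0264 vs H₁: β₁ ≠ 0.0264.
t = (b_1 − β₁⁰)/SE = (-1.0698 − 0.0264) / 0.8677 = -1.263.
df = n − 2 = 285 − 2 = 283.
Two-sided p ≈ 0.2075, which is ≥ 0.05, so fail to reject H₀.
The data are consistent with a true slope of 0.0264 minutes per unit of weekly training distance.

t = -1.263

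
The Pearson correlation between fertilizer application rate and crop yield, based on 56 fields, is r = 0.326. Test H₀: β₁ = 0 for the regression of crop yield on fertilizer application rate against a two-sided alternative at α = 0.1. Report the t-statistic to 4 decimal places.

t = r·√(n − 2)/√(1 − r²) = 0.326·√54/√0.893724 = 2.5340.
df = n − 2 = 54.
Two-sided p ≈ 0.0142, which is < 0.1, so reject H₀.
There is evidence of a linear association between fertilizer application rate and crop yield.

t = 2.5340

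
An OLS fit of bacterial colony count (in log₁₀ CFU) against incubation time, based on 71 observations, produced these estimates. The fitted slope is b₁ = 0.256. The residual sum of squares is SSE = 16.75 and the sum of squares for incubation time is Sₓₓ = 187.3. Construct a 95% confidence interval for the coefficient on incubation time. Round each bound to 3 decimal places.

MSE = SSE/(n − 2) = 16.75/69 = 0.242754.
SE(b₁) = √(MSE/Sₓₓ) = √(0.242754/187.3) = 0.036001.
df = n − 2 = 69.
t* = t_{0.025, 69} = 1.994945.
Margin = t* × SE = 1.994945 × 0.036001 = 0.07182.
CI: 0.256 ± 0.07182 → (0.184, 0.328).
With 95% confidence, each one-unit increase in incubation time is associated with a change of between 0.184 and 0.328 log₁₀ CFU in bacterial colony count.

(0.184, 0.328)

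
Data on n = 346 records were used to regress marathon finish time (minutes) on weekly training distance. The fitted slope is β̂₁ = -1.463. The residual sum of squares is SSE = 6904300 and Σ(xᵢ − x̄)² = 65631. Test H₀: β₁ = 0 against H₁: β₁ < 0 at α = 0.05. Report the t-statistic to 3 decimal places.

t = -2.646

MSE = SSE/(n − 2) = 6904300/344 = 20070.6.
SE(β̂₁) = √(MSE/Sₓₓ) = √(20070.6/65631) = 0.553001.
t = -1.463 / 0.553001 = -2.646.
df = n − 2 = 344.
One-sided p ≈ 0.0043, which is < 0.05, so reject H₀.
There is evidence that the true slope on weekly training distance is negative.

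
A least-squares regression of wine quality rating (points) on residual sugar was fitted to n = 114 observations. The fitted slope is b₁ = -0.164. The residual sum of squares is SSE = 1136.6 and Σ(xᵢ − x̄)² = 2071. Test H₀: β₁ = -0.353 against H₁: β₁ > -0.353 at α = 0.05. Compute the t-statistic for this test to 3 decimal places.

MSE = SSE/(n − 2) = 1136.6/112 = 10.1482.
SE(b₁) = √(MSE/Sₓₓ) = √(10.1482/2071) = 0.0700011.
t = (-0.164 − (-0.353)) / 0.0700011 = 2.700.
df = n − 2 = 112.
One-sided p ≈ 0.0040, which is < 0.05, so reject H₀.
There is evidence that the true slope on residual sugar exceeds -0.353 points per unit.

t = 2.700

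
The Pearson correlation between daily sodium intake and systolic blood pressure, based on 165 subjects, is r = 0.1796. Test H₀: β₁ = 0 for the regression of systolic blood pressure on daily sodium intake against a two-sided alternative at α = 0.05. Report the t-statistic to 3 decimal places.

t = r·√(n − 2)/√(1 − r²) = 0.1796·√163/√0.967744 = 2.331.
df = n − 2 = 163.
Two-sided p ≈ 0.0210, which is < 0.05, so reject H₀.
There is evidence of a linear association between daily sodium intake and systolic blood pressure.

t = 2.331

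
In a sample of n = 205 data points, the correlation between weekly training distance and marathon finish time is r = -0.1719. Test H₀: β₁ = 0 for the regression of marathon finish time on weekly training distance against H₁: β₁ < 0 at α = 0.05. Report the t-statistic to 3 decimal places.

t = r·√(n − 2)/√(1 − r²) = -0.1719·√203/√0.97045 = -2.486.
df = n − 2 = 203.
One-sided p ≈ 0.0069, which is < 0.05, so reject H₀.
There is evidence of a linear association between weekly training distance and marathon finish time.

t = -2.486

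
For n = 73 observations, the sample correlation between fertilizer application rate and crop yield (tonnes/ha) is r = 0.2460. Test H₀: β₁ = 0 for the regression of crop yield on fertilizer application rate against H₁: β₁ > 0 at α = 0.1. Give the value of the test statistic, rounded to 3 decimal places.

t = 2.139

t = r·√(n − 2)/√(1 − r²) = 0.2460·√71/√0.939484 = 2.139.
df = n − 2 = 71.
One-sided p ≈ 0.0180, which is < 0.1, so reject H₀.
There is evidence of a linear association between fertilizer application rate and crop yield.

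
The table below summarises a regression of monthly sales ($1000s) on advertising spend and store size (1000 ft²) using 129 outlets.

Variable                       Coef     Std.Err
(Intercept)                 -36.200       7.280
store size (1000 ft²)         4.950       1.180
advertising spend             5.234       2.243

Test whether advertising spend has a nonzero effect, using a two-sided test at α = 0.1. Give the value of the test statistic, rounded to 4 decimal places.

t = 2.3335

Read off: b = 5.234, SE = 2.243 for advertising spend.
H₀: β₁ = 0 vs H₁: β₁ ≠ 0.
t = 5.234 / 2.243 = 2.3335.
df = n − k − 1 = 129 − 2 − 1 = 126.
Two-sided p ≈ 0.0212, which is < 0.1, so reject H₀.
There is evidence that advertising spend is associated with monthly sales, holding the other predictors fixed.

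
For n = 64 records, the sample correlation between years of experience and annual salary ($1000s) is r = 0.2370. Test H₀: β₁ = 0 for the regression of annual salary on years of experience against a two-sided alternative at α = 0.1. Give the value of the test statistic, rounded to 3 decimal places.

t = r·√(n − 2)/√(1 − r²) = 0.2370·√62/√0.943831 = 1.921.
df = n − 2 = 62.
Two-sided p ≈ 0.0593, which is < 0.1, so reject H₀.
There is evidence of a linear association between years of experience and annual salary.

t = 1.921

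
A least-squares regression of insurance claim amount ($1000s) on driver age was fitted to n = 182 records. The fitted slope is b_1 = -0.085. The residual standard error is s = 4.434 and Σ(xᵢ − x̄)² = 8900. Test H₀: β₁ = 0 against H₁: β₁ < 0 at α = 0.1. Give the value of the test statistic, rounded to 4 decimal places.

SE(b_1) = s/√Sₓₓ = 4.434/√8900 = 0.0470003.
t = -0.085 / 0.0470003 = -1.8085.
df = n − 2 = 180.
One-sided p ≈ 0.0361, which is < 0.1, so reject H₀.
There is evidence that the true slope on driver age is negative.

t = -1.8085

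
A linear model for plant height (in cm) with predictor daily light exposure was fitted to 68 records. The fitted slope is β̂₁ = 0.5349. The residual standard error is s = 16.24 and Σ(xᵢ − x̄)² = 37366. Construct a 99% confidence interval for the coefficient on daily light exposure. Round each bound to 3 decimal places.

(0.312, 0.758)

SE(β̂₁) = s/√Sₓₓ = 16.24/√37366 = 0.0840132.
df = n − 2 = 66.
t* = t_{0.005, 66} = 2.652394.
Margin = t* × SE = 2.652394 × 0.0840132 = 0.22284.
CI: 0.5349 ± 0.22284 → (0.312, 0.758).
With 99% confidence, each one-unit increase in daily light exposure is associated with a change of between 0.312 and 0.758 cm in plant height.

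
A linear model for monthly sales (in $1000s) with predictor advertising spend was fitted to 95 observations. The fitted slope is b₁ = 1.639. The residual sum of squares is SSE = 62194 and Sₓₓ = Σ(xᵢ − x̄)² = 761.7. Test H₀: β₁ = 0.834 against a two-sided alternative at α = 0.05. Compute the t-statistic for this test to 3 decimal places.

MSE = SSE/(n − 2) = 62194/93 = 668.753.
SE(b₁) = √(MSE/Sₓₓ) = √(668.753/761.7) = 0.937003.
t = (1.639 − 0.834) / 0.937003 = 0.859.
df = n − 2 = 93.
Two-sided p ≈ 0.3925, which is ≥ 0.05, so fail to reject H₀.
The data are consistent with a true slope of 0.834 $1000s per unit of advertising spend.

t = 0.859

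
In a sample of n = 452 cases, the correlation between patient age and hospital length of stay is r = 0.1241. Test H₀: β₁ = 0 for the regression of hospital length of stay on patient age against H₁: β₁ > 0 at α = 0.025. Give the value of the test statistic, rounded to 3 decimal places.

t = r·√(n − 2)/√(1 − r²) = 0.1241·√450/√0.984599 = 2.653.
df = n − 2 = 450.
One-sided p ≈ 0.0041, which is < 0.025, so reject H₀.
There is evidence of a linear association between patient age and hospital length of stay.

t = 2.653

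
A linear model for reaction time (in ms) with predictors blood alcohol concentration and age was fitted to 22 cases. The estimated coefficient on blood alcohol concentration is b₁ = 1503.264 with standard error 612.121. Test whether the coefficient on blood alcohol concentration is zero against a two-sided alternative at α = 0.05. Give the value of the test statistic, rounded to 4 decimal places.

t = 2.4558

H₀: β₁ = 0 vs H₁: β₁ ≠ 0.
t = (b₁ − β₁⁰)/SE = 1503.264 / 612.121 = 2.4558.
df = n − k − 1 = 22 − 2 − 1 = 19.
Two-sided p ≈ 0.0239, which is < 0.05, so reject H₀.
There is evidence that blood alcohol concentration is associated with reaction time, holding the other predictors fixed.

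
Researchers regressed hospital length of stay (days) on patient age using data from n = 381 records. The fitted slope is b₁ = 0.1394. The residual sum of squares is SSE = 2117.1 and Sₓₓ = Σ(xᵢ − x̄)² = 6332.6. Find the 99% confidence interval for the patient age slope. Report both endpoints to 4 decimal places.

MSE = SSE/(n − 2) = 2117.1/379 = 5.58602.
SE(b₁) = √(MSE/Sₓₓ) = √(5.58602/6332.6) = 0.0297002.
df = n − 2 = 379.
t* = t_{0.005, 379} = 2.588863.
Margin = t* × SE = 2.588863 × 0.0297002 = 0.076890.
CI: 0.1394 ± 0.076890 → (0.0625, 0.2163).
With 99% confidence, each one-unit increase in patient age is associated with a change of between 0.0625 and 0.2163 days in hospital length of stay.

(0.0625, 0.2163)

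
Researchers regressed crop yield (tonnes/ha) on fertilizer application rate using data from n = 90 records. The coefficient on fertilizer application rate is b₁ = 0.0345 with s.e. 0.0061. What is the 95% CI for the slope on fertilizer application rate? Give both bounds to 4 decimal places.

(0.0224, 0.0466)

df = n − 2 = 90 − 2 = 88.
t* = t_{0.025, 88} = 1.98729.
Margin = t* × SE = 1.98729 × 0.0061 = 0.012122.
CI: 0.0345 ± 0.012122 → (0.0224, 0.0466).
With 95% confidence, each one-unit increase in fertilizer application rate is associated with a change of between 0.0224 and 0.0466 tonnes/ha in crop yield.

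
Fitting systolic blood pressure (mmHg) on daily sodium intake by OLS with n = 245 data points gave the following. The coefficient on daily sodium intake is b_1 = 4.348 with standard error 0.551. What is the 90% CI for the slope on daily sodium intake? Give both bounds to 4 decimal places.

df = n − 2 = 245 − 2 = 243.
t* = t_{0.05, 243} = 1.651148.
Margin = t* × SE = 1.651148 × 0.551 = 0.909783.
CI: 4.348 ± 0.909783 → (3.4382, 5.2578).
With 90% confidence, each one-unit increase in daily sodium intake is associated with a change of between 3.4382 and 5.2578 mmHg in systolic blood pressure.

(3.4382, 5.2578)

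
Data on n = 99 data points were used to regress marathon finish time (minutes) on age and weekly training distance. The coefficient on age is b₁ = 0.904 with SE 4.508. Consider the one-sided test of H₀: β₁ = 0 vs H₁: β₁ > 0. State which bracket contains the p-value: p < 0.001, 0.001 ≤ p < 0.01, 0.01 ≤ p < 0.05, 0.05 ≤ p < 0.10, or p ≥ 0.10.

p ≥ 0.10

t = 0.904 / 4.508 = 0.201.
df = n − k − 1 = 99 − 2 − 1 = 96.
One-sided p = P(T_{96} > t) ≈ 0.4207.
So p ≥ 0.10.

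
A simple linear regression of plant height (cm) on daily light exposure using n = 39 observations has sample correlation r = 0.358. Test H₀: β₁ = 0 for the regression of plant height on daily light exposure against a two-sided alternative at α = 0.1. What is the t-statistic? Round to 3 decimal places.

t = 2.332

t = r·√(n − 2)/√(1 − r²) = 0.358·√37/√0.871836 = 2.332.
df = n − 2 = 37.
Two-sided p ≈ 0.0252, which is < 0.1, so reject H₀.
There is evidence of a linear association between daily light exposure and plant height.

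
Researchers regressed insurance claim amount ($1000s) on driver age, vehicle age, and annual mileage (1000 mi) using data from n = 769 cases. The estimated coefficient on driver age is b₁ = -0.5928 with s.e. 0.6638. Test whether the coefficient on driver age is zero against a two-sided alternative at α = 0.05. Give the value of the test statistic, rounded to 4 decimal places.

t = -0.8930

H₀: β₁ = 0 vs H₁: β₁ ≠ 0.
t = (b₁ − β₁⁰)/SE = -0.5928 / 0.6638 = -0.8930.
df = n − k − 1 = 769 − 3 − 1 = 765.
Two-sided p ≈ 0.3721, which is ≥ 0.05, so fail to reject H₀.
The data do not give significant evidence of an association between driver age and insurance claim amount, after adjusting for the other predictors.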